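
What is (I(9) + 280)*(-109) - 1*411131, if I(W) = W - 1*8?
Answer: -441760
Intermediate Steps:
I(W) = -8 + W (I(W) = W - 8 = -8 + W)
(I(9) + 280)*(-109) - 1*411131 = ((-8 + 9) + 280)*(-109) - 1*411131 = (1 + 280)*(-109) - 411131 = 281*(-109) - 411131 = -30629 - 411131 = -441760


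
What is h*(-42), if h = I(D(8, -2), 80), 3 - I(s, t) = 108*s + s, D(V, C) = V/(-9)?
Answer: -12586/3 ≈ -4195.3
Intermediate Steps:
D(V, C) = -V/9 (D(V, C) = V*(-⅑) = -V/9)
I(s, t) = 3 - 109*s (I(s, t) = 3 - (108*s + s) = 3 - 109*s)
h = 899/9 (h = 3 - (-109)*8/9 = 3 - 109*(-8/9) = 3 + 872/9 = 899/9 ≈ 99.889)
h*(-42) = (899/9)*(-42) = -12586/3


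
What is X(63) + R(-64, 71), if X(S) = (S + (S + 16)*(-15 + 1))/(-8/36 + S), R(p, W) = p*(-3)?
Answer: 99093/565 ≈ 175.39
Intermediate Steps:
R(p, W) = -3*p
X(S) = (-224 - 13*S)/(-2/9 + S) (X(S) = (S + (16 + S)*(-14))/(-8*1/36 + S) = (S + (-224 - 14*S))/(-2/9 + S) = (-224 - 13*S)/(-2/9 + S))
X(63) + R(-64, 71) = 9*(-224 - 13*63)/(-2 + 9*63) - 3*(-64) = 9*(-224 - 819)/(-2 + 567) + 192 = 9*(-1043)/565 + 192 = 9*(1/565)*(-1043) + 192 = -9387/565 + 192 = 99093/565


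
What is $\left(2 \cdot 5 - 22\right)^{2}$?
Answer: $144$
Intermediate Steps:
$\left(2 \cdot 5 - 22\right)^{2} = \left(10 - 22\right)^{2} = \left(-12\right)^{2} = 144$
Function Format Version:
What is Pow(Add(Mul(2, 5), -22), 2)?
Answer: 144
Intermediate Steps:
Pow(Add(Mul(2, 5), -22), 2) = Pow(Add(10, -22), 2) = Pow(-12, 2) = 144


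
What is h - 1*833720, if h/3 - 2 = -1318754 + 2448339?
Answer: 2555041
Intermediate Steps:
h = 3388761 (h = 6 + 3*(-1318754 + 2448339) = 6 + 3*1129585 = 6 + 3388755 = 3388761)
h - 1*833720 = 3388761 - 1*833720 = 3388761 - 833720 = 2555041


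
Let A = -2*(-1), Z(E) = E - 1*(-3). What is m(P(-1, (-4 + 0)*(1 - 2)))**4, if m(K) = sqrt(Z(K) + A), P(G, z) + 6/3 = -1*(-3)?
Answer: 36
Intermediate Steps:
Z(E) = 3 + E (Z(E) = E + 3 = 3 + E)
A = 2
P(G, z) = 1 (P(G, z) = -2 - 1*(-3) = -2 + 3 = 1)
m(K) = sqrt(5 + K) (m(K) = sqrt((3 + K) + 2) = sqrt(5 + K))
m(P(-1, (-4 + 0)*(1 - 2)))**4 = (sqrt(5 + 1))**4 = (sqrt(6))**4 = 36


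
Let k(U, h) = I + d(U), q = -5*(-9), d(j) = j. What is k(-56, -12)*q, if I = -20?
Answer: -3420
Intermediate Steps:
q = 45
k(U, h) = -20 + U
k(-56, -12)*q = (-20 - 56)*45 = -76*45 = -3420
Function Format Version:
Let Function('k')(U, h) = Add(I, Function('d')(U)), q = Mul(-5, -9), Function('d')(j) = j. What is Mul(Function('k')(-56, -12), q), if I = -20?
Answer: -3420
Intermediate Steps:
q = 45
Function('k')(U, h) = Add(-20, U)
Mul(Function('k')(-56, -12), q) = Mul(Add(-20, -56), 45) = Mul(-76, 45) = -3420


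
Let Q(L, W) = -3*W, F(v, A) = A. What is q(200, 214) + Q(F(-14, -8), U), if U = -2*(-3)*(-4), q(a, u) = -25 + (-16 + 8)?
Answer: 39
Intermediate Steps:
q(a, u) = -33 (q(a, u) = -25 - 8 = -33)
U = -24 (U = 6*(-4) = -24)
q(200, 214) + Q(F(-14, -8), U) = -33 - 3*(-24) = -33 + 72 = 39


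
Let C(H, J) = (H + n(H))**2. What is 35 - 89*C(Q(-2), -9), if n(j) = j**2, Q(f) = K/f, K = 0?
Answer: 35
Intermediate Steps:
Q(f) = 0 (Q(f) = 0/f = 0)
C(H, J) = (H + H**2)**2
35 - 89*C(Q(-2), -9) = 35 - 89*0**2*(1 + 0)**2 = 35 - 0*1**2 = 35 - 0 = 35 - 89*0 = 35 + 0 = 35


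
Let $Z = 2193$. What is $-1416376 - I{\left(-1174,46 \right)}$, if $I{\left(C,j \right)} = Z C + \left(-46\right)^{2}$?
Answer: $1156090$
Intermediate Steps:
$I{\left(C,j \right)} = 2116 + 2193 C$ ($I{\left(C,j \right)} = 2193 C + \left(-46\right)^{2} = 2193 C + 2116 = 2116 + 2193 C$)
$-1416376 - I{\left(-1174,46 \right)} = -1416376 - \left(2116 + 2193 \left(-1174\right)\right) = -1416376 - \left(2116 - 2574582\right) = -1416376 - -2572466 = -1416376 + 2572466 = 1156090$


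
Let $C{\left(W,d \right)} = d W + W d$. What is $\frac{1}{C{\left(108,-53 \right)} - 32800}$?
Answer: $- \frac{1}{44248} \approx -2.26 \cdot 10^{-5}$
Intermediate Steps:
$C{\left(W,d \right)} = 2 W d$ ($C{\left(W,d \right)} = W d + W d = 2 W d$)
$\frac{1}{C{\left(108,-53 \right)} - 32800} = \frac{1}{2 \cdot 108 \left(-53\right) - 32800} = \frac{1}{-11448 - 32800} = \frac{1}{-44248} = - \frac{1}{44248}$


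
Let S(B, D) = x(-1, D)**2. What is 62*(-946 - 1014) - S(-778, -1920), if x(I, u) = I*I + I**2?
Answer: -121524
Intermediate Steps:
x(I, u) = 2*I**2 (x(I, u) = I**2 + I**2 = 2*I**2)
S(B, D) = 4 (S(B, D) = (2*(-1)**2)**2 = (2*1)**2 = 2**2 = 4)
62*(-946 - 1014) - S(-778, -1920) = 62*(-946 - 1014) - 1*4 = 62*(-1960) - 4 = -121520 - 4 = -121524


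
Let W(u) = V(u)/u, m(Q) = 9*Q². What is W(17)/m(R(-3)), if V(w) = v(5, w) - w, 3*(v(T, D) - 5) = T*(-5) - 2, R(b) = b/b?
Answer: -7/51 ≈ -0.13725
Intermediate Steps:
R(b) = 1
v(T, D) = 13/3 - 5*T/3 (v(T, D) = 5 + (T*(-5) - 2)/3 = 5 + (-5*T - 2)/3 = 5 + (-2 - 5*T)/3 = 5 + (-⅔ - 5*T/3) = 13/3 - 5*T/3)
V(w) = -4 - w (V(w) = (13/3 - 5/3*5) - w = (13/3 - 25/3) - w = -4 - w)
W(u) = (-4 - u)/u
W(17)/m(R(-3)) = ((-4 - 1*17)/17)/((9*1²)) = ((-4 - 17)/17)/((9*1)) = ((1/17)*(-21))/9 = -21/17*⅑ = -7/51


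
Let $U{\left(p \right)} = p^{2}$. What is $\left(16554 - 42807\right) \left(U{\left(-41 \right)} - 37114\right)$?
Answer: $930222549$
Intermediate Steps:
$\left(16554 - 42807\right) \left(U{\left(-41 \right)} - 37114\right) = \left(16554 - 42807\right) \left(\left(-41\right)^{2} - 37114\right) = - 26253 \left(1681 - 37114\right) = \left(-26253\right) \left(-35433\right) = 930222549$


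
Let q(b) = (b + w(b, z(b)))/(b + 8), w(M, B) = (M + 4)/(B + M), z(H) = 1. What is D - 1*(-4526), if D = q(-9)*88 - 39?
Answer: 5224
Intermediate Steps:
w(M, B) = (4 + M)/(B + M)
q(b) = (b + (4 + b)/(1 + b))/(8 + b) (q(b) = (b + (4 + b)/(1 + b))/(b + 8) = (b + (4 + b)/(1 + b))/(8 + b))
D = 698 (D = ((4 - 9 - 9*(1 - 9))/((1 - 9)*(8 - 9)))*88 - 39 = ((4 - 9 - 9*(-8))/(-8*(-1)))*88 - 39 = -⅛*(-1)*(4 - 9 + 72)*88 - 39 = -⅛*(-1)*67*88 - 39 = (67/8)*88 - 39 = 737 - 39 = 698)
D - 1*(-4526) = 698 - 1*(-4526) = 698 + 4526 = 5224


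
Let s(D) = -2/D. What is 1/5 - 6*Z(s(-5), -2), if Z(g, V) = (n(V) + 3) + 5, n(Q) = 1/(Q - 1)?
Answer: -229/5 ≈ -45.800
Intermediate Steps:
n(Q) = 1/(-1 + Q)
Z(g, V) = 8 + 1/(-1 + V) (Z(g, V) = (1/(-1 + V) + 3) + 5 = (3 + 1/(-1 + V)) + 5 = 8 + 1/(-1 + V))
1/5 - 6*Z(s(-5), -2) = 1/5 - 6*(-7 + 8*(-2))/(-1 - 2) = 1/5 - 6*(-7 - 16)/(-3) = 1/5 - (-2)*(-23) = 1/5 - 6*23/3 = 1/5 - 46 = -229/5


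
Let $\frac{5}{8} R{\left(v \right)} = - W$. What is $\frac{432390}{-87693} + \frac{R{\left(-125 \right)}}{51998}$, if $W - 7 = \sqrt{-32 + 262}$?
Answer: $- \frac{18736997818}{3799883845} - \frac{4 \sqrt{230}}{129995} \approx -4.9314$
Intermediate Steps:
$W = 7 + \sqrt{230}$ ($W = 7 + \sqrt{-32 + 262} = 7 + \sqrt{230} \approx 22.166$)
$R{\left(v \right)} = - \frac{56}{5} - \frac{8 \sqrt{230}}{5}$ ($R{\left(v \right)} = \frac{8 \left(- (7 + \sqrt{230})\right)}{5} = \frac{8 \left(-7 - \sqrt{230}\right)}{5} = - \frac{56}{5} - \frac{8 \sqrt{230}}{5}$)
$\frac{432390}{-87693} + \frac{R{\left(-125 \right)}}{51998} = \frac{432390}{-87693} + \frac{- \frac{56}{5} - \frac{8 \sqrt{230}}{5}}{51998} = 432390 \left(- \frac{1}{87693}\right) + \left(- \frac{56}{5} - \frac{8 \sqrt{230}}{5}\right) \frac{1}{51998} = - \frac{144130}{29231} - \left(\frac{28}{129995} + \frac{4 \sqrt{230}}{129995}\right) = - \frac{18736997818}{3799883845} - \frac{4 \sqrt{230}}{129995}$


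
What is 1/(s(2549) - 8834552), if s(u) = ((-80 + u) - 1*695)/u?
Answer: -2549/22519271274 ≈ -1.1319e-7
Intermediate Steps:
s(u) = (-775 + u)/u (s(u) = ((-80 + u) - 695)/u = (-775 + u)/u)
1/(s(2549) - 8834552) = 1/((-775 + 2549)/2549 - 8834552) = 1/((1/2549)*1774 - 8834552) = 1/(1774/2549 - 8834552) = 1/(-22519271274/2549) = -2549/22519271274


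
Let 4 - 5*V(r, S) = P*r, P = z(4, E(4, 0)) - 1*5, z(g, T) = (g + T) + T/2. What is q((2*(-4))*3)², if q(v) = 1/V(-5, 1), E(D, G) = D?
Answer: 25/841 ≈ 0.029727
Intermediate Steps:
z(g, T) = g + 3*T/2 (z(g, T) = (T + g) + T*(½) = (T + g) + T/2 = g + 3*T/2)
P = 5 (P = (4 + (3/2)*4) - 1*5 = (4 + 6) - 5 = 10 - 5 = 5)
V(r, S) = ⅘ - r
q(v) = 5/29 (q(v) = 1/(⅘ - 1*(-5)) = 1/(⅘ + 5) = 1/(29/5) = 5/29)
q((2*(-4))*3)² = (5/29)² = 25/841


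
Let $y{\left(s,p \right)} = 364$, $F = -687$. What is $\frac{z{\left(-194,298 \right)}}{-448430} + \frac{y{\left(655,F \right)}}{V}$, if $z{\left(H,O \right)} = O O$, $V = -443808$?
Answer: $- \frac{4946894269}{24877102680} \approx -0.19885$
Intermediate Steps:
$z{\left(H,O \right)} = O^{2}$
$\frac{z{\left(-194,298 \right)}}{-448430} + \frac{y{\left(655,F \right)}}{V} = \frac{298^{2}}{-448430} + \frac{364}{-443808} = 88804 \left(- \frac{1}{448430}\right) + 364 \left(- \frac{1}{443808}\right) = - \frac{44402}{224215} - \frac{91}{110952} = - \frac{4946894269}{24877102680}$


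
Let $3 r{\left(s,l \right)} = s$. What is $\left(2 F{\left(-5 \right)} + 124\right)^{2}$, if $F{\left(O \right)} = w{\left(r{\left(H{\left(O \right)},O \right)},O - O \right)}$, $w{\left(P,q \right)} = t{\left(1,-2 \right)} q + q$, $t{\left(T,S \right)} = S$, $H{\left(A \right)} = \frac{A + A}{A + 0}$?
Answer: $15376$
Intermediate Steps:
$H{\left(A \right)} = 2$ ($H{\left(A \right)} = \frac{2 A}{A} = 2$)
$r{\left(s,l \right)} = \frac{s}{3}$
$w{\left(P,q \right)} = - q$ ($w{\left(P,q \right)} = - 2 q + q = - q$)
$F{\left(O \right)} = 0$ ($F{\left(O \right)} = - (O - O) = \left(-1\right) 0 = 0$)
$\left(2 F{\left(-5 \right)} + 124\right)^{2} = \left(2 \cdot 0 + 124\right)^{2} = \left(0 + 124\right)^{2} = 124^{2} = 15376$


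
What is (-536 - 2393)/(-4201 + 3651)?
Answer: 2929/550 ≈ 5.3255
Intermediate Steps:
(-536 - 2393)/(-4201 + 3651) = -2929/(-550) = -2929*(-1/550) = 2929/550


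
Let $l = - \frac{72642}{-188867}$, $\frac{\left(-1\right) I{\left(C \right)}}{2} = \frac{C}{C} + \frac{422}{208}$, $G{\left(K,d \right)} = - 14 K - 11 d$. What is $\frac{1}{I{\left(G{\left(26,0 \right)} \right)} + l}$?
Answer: $- \frac{9821084}{55715721} \approx -0.17627$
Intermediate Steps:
$I{\left(C \right)} = - \frac{315}{52}$ ($I{\left(C \right)} = - 2 \left(\frac{C}{C} + \frac{422}{208}\right) = - 2 \left(1 + 422 \cdot \frac{1}{208}\right) = - 2 \left(1 + \frac{211}{104}\right) = \left(-2\right) \frac{315}{104} = - \frac{315}{52}$)
$l = \frac{72642}{188867}$ ($l = \left(-72642\right) \left(- \frac{1}{188867}\right) = \frac{72642}{188867} \approx 0.38462$)
$\frac{1}{I{\left(G{\left(26,0 \right)} \right)} + l} = \frac{1}{- \frac{315}{52} + \frac{72642}{188867}} = \frac{1}{- \frac{55715721}{9821084}} = - \frac{9821084}{55715721}$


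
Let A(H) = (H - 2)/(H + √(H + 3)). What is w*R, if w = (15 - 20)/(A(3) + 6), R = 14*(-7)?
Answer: 2058/29 + 98*√6/29 ≈ 79.243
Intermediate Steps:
A(H) = (-2 + H)/(H + √(3 + H))
R = -98
w = -5/(6 + 1/(3 + √6)) (w = (15 - 20)/((-2 + 3)/(3 + √(3 + 3)) + 6) = -5/(1/(3 + √6) + 6) = -5/(6 + 1/(3 + √6)) ≈ -0.80860)
w*R = (-21/29 - √6/29)*(-98) = 2058/29 + 98*√6/29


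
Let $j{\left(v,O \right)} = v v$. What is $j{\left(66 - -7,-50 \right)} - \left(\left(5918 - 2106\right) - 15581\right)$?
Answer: $17098$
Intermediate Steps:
$j{\left(v,O \right)} = v^{2}$
$j{\left(66 - -7,-50 \right)} - \left(\left(5918 - 2106\right) - 15581\right) = \left(66 - -7\right)^{2} - \left(\left(5918 - 2106\right) - 15581\right) = \left(66 + 7\right)^{2} - \left(3812 - 15581\right) = 73^{2} - -11769 = 5329 + 11769 = 17098$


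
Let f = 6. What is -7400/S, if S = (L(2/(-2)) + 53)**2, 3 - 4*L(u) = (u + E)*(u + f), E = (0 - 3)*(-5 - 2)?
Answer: -4736/529 ≈ -8.9527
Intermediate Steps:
E = 21 (E = -3*(-7) = 21)
L(u) = 3/4 - (6 + u)*(21 + u)/4 (L(u) = 3/4 - (u + 21)*(u + 6)/4 = 3/4 - (21 + u)*(6 + u)/4 = 3/4 - (6 + u)*(21 + u)/4)
S = 13225/16 (S = ((-123/4 - 27/(2*(-2)) - 1**2/4) + 53)**2 = ((-123/4 - 27*(-1)/(2*2) - 1**2/4) + 53)**2 = ((-123/4 - 27/4*(-1) - 1/4*(-1)**2) + 53)**2 = ((-123/4 + 27/4 - 1/4*1) + 53)**2 = ((-123/4 + 27/4 - 1/4) + 53)**2 = (-97/4 + 53)**2 = (115/4)**2 = 13225/16 ≈ 826.56)
-7400/S = -7400/13225/16 = -7400*16/13225 = -4736/529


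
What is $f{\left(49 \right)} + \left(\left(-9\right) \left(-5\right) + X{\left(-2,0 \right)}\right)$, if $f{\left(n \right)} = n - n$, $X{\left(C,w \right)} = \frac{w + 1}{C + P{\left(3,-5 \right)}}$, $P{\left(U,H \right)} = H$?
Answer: $\frac{314}{7} \approx 44.857$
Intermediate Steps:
$X{\left(C,w \right)} = \frac{1 + w}{-5 + C}$ ($X{\left(C,w \right)} = \frac{w + 1}{C - 5} = \frac{1 + w}{-5 + C}$)
$f{\left(n \right)} = 0$
$f{\left(49 \right)} + \left(\left(-9\right) \left(-5\right) + X{\left(-2,0 \right)}\right) = 0 + \left(\left(-9\right) \left(-5\right) + \frac{1 + 0}{-5 - 2}\right) = 0 + \left(45 + \frac{1}{-7} \cdot 1\right) = 0 + \left(45 - \frac{1}{7}\right) = 0 + \frac{314}{7} = \frac{314}{7}$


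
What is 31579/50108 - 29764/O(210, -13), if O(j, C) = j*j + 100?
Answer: -11952839/276846700 ≈ -0.043175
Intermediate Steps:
O(j, C) = 100 + j**2 (O(j, C) = j**2 + 100 = 100 + j**2)
31579/50108 - 29764/O(210, -13) = 31579/50108 - 29764/(100 + 210**2) = 31579*(1/50108) - 29764/(100 + 44100) = 31579/50108 - 29764/44200 = 31579/50108 - 29764*1/44200 = 31579/50108 - 7441/11050 = -11952839/276846700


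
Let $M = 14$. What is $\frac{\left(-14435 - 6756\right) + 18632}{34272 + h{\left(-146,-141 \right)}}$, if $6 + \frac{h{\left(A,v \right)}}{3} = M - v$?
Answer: $- \frac{853}{11573} \approx -0.073706$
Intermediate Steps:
$h{\left(A,v \right)} = 24 - 3 v$ ($h{\left(A,v \right)} = -18 + 3 \left(14 - v\right) = -18 - \left(-42 + 3 v\right) = 24 - 3 v$)
$\frac{\left(-14435 - 6756\right) + 18632}{34272 + h{\left(-146,-141 \right)}} = \frac{\left(-14435 - 6756\right) + 18632}{34272 + \left(24 - -423\right)} = \frac{\left(-14435 - 6756\right) + 18632}{34272 + \left(24 + 423\right)} = \frac{-21191 + 18632}{34272 + 447} = - \frac{2559}{34719} = \left(-2559\right) \frac{1}{34719} = - \frac{853}{11573}$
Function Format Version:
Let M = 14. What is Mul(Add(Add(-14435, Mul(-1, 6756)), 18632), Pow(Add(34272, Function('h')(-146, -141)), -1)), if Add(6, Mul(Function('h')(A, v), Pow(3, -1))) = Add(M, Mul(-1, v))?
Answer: Rational(-853, 11573) ≈ -0.073706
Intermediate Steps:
Function('h')(A, v) = Add(24, Mul(-3, v)) (Function('h')(A, v) = Add(-18, Mul(3, Add(14, Mul(-1, v)))) = Add(-18, Add(42, Mul(-3, v))) = Add(24, Mul(-3, v)))
Mul(Add(Add(-14435, Mul(-1, 6756)), 18632), Pow(Add(34272, Function('h')(-146, -141)), -1)) = Mul(Add(Add(-14435, Mul(-1, 6756)), 18632), Pow(Add(34272, Add(24, Mul(-3, -141))), -1)) = Mul(Add(Add(-14435, -6756), 18632), Pow(Add(34272, Add(24, 423)), -1)) = Mul(Add(-21191, 18632), Pow(Add(34272, 447), -1)) = Mul(-2559, Pow(34719, -1)) = Mul(-2559, Rational(1, 34719)) = Rational(-853, 11573)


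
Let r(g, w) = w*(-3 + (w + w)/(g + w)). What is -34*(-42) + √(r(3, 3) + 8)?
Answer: 1428 + √2 ≈ 1429.4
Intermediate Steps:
r(g, w) = w*(-3 + 2*w/(g + w)) (r(g, w) = w*(-3 + (2*w)/(g + w)) = w*(-3 + 2*w/(g + w)))
-34*(-42) + √(r(3, 3) + 8) = -34*(-42) + √(-1*3*(3 + 3*3)/(3 + 3) + 8) = 1428 + √(-1*3*(3 + 9)/6 + 8) = 1428 + √(-1*3*⅙*12 + 8) = 1428 + √(-6 + 8) = 1428 + √2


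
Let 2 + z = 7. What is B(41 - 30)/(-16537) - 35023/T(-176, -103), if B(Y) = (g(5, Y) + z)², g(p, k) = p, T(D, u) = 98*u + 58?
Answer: 578171751/165965332 ≈ 3.4837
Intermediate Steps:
z = 5 (z = -2 + 7 = 5)
T(D, u) = 58 + 98*u
B(Y) = 100 (B(Y) = (5 + 5)² = 10² = 100)
B(41 - 30)/(-16537) - 35023/T(-176, -103) = 100/(-16537) - 35023/(58 + 98*(-103)) = 100*(-1/16537) - 35023/(58 - 10094) = -100/16537 - 35023/(-10036) = -100/16537 - 35023*(-1/10036) = -100/16537 + 35023/10036 = 578171751/165965332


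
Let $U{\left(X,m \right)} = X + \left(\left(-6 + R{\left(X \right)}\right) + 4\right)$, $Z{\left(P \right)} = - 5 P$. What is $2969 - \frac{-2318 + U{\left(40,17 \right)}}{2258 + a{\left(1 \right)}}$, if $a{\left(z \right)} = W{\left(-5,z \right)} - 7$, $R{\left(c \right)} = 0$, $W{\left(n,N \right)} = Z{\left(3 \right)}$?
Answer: $\frac{1660241}{559} \approx 2970.0$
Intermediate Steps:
$W{\left(n,N \right)} = -15$ ($W{\left(n,N \right)} = \left(-5\right) 3 = -15$)
$a{\left(z \right)} = -22$ ($a{\left(z \right)} = -15 - 7 = -22$)
$U{\left(X,m \right)} = -2 + X$ ($U{\left(X,m \right)} = X + \left(\left(-6 + 0\right) + 4\right) = X + \left(-6 + 4\right) = X - 2 = -2 + X$)
$2969 - \frac{-2318 + U{\left(40,17 \right)}}{2258 + a{\left(1 \right)}} = 2969 - \frac{-2318 + \left(-2 + 40\right)}{2258 - 22} = 2969 - \frac{-2318 + 38}{2236} = 2969 - \left(-2280\right) \frac{1}{2236} = 2969 - - \frac{570}{559} = 2969 + \frac{570}{559} = \frac{1660241}{559}$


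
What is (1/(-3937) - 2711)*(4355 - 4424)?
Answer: 736451352/3937 ≈ 1.8706e+5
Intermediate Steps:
(1/(-3937) - 2711)*(4355 - 4424) = (-1/3937 - 2711)*(-69) = -10673208/3937*(-69) = 736451352/3937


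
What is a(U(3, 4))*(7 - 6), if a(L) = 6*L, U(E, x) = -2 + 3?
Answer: 6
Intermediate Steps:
U(E, x) = 1
a(U(3, 4))*(7 - 6) = (6*1)*(7 - 6) = 6*1 = 6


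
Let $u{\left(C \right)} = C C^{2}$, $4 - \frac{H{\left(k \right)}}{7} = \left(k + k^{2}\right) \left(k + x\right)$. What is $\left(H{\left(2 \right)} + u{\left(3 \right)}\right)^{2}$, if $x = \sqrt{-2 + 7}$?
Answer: $9661 + 2436 \sqrt{5} \approx 15108.0$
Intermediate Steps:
$x = \sqrt{5} \approx 2.2361$
$H{\left(k \right)} = 28 - 7 \left(k + \sqrt{5}\right) \left(k + k^{2}\right)$ ($H{\left(k \right)} = 28 - 7 \left(k + k^{2}\right) \left(k + \sqrt{5}\right) = 28 - 7 \left(k + \sqrt{5}\right) \left(k + k^{2}\right)$)
$u{\left(C \right)} = C^{3}$
$\left(H{\left(2 \right)} + u{\left(3 \right)}\right)^{2} = \left(\left(28 - 7 \cdot 2^{2} - 7 \cdot 2^{3} - 14 \sqrt{5} - 7 \sqrt{5} \cdot 2^{2}\right) + 3^{3}\right)^{2} = \left(\left(28 - 28 - 56 - 14 \sqrt{5} - 7 \sqrt{5} \cdot 4\right) + 27\right)^{2} = \left(\left(28 - 28 - 56 - 14 \sqrt{5} - 28 \sqrt{5}\right) + 27\right)^{2} = \left(\left(-56 - 42 \sqrt{5}\right) + 27\right)^{2} = \left(-29 - 42 \sqrt{5}\right)^{2}$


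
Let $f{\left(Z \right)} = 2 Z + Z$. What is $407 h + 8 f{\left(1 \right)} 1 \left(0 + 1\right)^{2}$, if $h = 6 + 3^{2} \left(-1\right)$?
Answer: $-1197$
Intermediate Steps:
$f{\left(Z \right)} = 3 Z$
$h = -3$ ($h = 6 + 9 \left(-1\right) = 6 - 9 = -3$)
$407 h + 8 f{\left(1 \right)} 1 \left(0 + 1\right)^{2} = 407 \left(-3\right) + 8 \cdot 3 \cdot 1 \cdot 1 \left(0 + 1\right)^{2} = -1221 + 8 \cdot 3 \cdot 1 \cdot 1^{2} = -1221 + 8 \cdot 3 \cdot 1 = -1221 + 24 \cdot 1 = -1221 + 24 = -1197$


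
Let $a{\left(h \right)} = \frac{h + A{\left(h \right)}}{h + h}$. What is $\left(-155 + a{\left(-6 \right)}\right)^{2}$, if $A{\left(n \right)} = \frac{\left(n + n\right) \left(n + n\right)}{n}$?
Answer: $\frac{93025}{4} \approx 23256.0$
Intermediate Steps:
$A{\left(n \right)} = 4 n$ ($A{\left(n \right)} = \frac{2 n 2 n}{n} = \frac{4 n^{2}}{n} = 4 n$)
$a{\left(h \right)} = \frac{5}{2}$ ($a{\left(h \right)} = \frac{h + 4 h}{h + h} = \frac{5 h}{2 h} = 5 h \frac{1}{2 h} = \frac{5}{2}$)
$\left(-155 + a{\left(-6 \right)}\right)^{2} = \left(-155 + \frac{5}{2}\right)^{2} = \left(- \frac{305}{2}\right)^{2} = \frac{93025}{4}$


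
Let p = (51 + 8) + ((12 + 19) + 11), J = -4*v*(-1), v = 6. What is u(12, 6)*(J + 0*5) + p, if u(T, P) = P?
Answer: 245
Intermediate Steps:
J = 24 (J = -4*6*(-1) = -24*(-1) = 24)
p = 101 (p = 59 + (31 + 11) = 59 + 42 = 101)
u(12, 6)*(J + 0*5) + p = 6*(24 + 0*5) + 101 = 6*(24 + 0) + 101 = 6*24 + 101 = 144 + 101 = 245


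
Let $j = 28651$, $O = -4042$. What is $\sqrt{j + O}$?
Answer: $\sqrt{24609} \approx 156.87$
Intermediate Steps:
$\sqrt{j + O} = \sqrt{28651 - 4042} = \sqrt{24609}$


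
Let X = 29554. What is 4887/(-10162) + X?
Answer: 300322861/10162 ≈ 29554.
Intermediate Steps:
4887/(-10162) + X = 4887/(-10162) + 29554 = 4887*(-1/10162) + 29554 = -4887/10162 + 29554 = 300322861/10162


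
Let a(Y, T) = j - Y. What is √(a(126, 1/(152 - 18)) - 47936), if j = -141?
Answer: I*√48203 ≈ 219.55*I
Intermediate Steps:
a(Y, T) = -141 - Y
√(a(126, 1/(152 - 18)) - 47936) = √((-141 - 1*126) - 47936) = √((-141 - 126) - 47936) = √(-267 - 47936) = √(-48203) = I*√48203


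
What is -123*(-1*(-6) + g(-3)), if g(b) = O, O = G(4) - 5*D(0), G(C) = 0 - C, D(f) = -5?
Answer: -3321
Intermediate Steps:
G(C) = -C
O = 21 (O = -1*4 - 5*(-5) = -4 + 25 = 21)
g(b) = 21
-123*(-1*(-6) + g(-3)) = -123*(-1*(-6) + 21) = -123*(6 + 21) = -123*27 = -3321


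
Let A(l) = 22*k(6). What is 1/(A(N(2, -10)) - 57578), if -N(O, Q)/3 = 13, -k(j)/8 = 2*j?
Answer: -1/59690 ≈ -1.6753e-5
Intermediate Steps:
k(j) = -16*j
N(O, Q) = -39 (N(O, Q) = -3*13 = -39)
A(l) = -2112 (A(l) = 22*(-16*6) = 22*(-96) = -2112)
1/(A(N(2, -10)) - 57578) = 1/(-2112 - 57578) = 1/(-59690) = -1/59690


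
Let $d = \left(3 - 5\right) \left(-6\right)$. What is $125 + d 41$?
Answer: $617$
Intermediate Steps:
$d = 12$ ($d = \left(-2\right) \left(-6\right) = 12$)
$125 + d 41 = 125 + 12 \cdot 41 = 125 + 492 = 617$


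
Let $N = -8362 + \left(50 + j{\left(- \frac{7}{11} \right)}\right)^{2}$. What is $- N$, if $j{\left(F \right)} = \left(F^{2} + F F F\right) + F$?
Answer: $\frac{10471114881}{1771561} \approx 5910.7$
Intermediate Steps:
$j{\left(F \right)} = F + F^{2} + F^{3}$ ($j{\left(F \right)} = \left(F^{2} + F^{2} F\right) + F = \left(F^{2} + F^{3}\right) + F = F + F^{2} + F^{3}$)
$N = - \frac{10471114881}{1771561}$ ($N = -8362 + \left(50 + - \frac{7}{11} \left(1 - \frac{7}{11} + \left(- \frac{7}{11}\right)^{2}\right)\right)^{2} = -8362 + \left(50 + \left(-7\right) \frac{1}{11} \left(1 - \frac{7}{11} + \left(\left(-7\right) \frac{1}{11}\right)^{2}\right)\right)^{2} = -8362 + \left(50 - \frac{7 \left(1 - \frac{7}{11} + \left(- \frac{7}{11}\right)^{2}\right)}{11}\right)^{2} = -8362 + \left(50 - \frac{7 \left(1 - \frac{7}{11} + \frac{49}{121}\right)}{11}\right)^{2} = -8362 + \left(50 - \frac{651}{1331}\right)^{2} = -8362 + \left(\frac{65899}{1331}\right)^{2} = -8362 + \frac{4342678201}{1771561} = - \frac{10471114881}{1771561} \approx -5910.7$)
$- N = \left(-1\right) \left(- \frac{10471114881}{1771561}\right) = \frac{10471114881}{1771561}$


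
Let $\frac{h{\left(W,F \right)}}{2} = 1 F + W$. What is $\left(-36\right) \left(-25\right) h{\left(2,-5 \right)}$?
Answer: $-5400$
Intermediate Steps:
$h{\left(W,F \right)} = 2 F + 2 W$ ($h{\left(W,F \right)} = 2 \left(1 F + W\right) = 2 \left(F + W\right) = 2 F + 2 W$)
$\left(-36\right) \left(-25\right) h{\left(2,-5 \right)} = \left(-36\right) \left(-25\right) \left(2 \left(-5\right) + 2 \cdot 2\right) = 900 \left(-10 + 4\right) = 900 \left(-6\right) = -5400$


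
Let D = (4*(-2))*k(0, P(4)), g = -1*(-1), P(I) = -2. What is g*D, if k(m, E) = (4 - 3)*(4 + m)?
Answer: -32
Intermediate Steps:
k(m, E) = 4 + m (k(m, E) = 1*(4 + m) = 4 + m)
g = 1
D = -32 (D = (4*(-2))*(4 + 0) = -8*4 = -32)
g*D = 1*(-32) = -32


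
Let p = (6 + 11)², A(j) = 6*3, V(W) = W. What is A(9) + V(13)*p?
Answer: 3775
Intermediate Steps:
A(j) = 18
p = 289 (p = 17² = 289)
A(9) + V(13)*p = 18 + 13*289 = 18 + 3757 = 3775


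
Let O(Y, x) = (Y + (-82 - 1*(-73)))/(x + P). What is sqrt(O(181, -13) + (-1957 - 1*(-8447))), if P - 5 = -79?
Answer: sqrt(49107846)/87 ≈ 80.548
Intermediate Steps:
P = -74 (P = 5 - 79 = -74)
O(Y, x) = (-9 + Y)/(-74 + x) (O(Y, x) = (Y + (-82 - 1*(-73)))/(x - 74) = (Y + (-82 + 73))/(-74 + x) = (Y - 9)/(-74 + x) = (-9 + Y)/(-74 + x))
sqrt(O(181, -13) + (-1957 - 1*(-8447))) = sqrt((-9 + 181)/(-74 - 13) + (-1957 - 1*(-8447))) = sqrt(172/(-87) + (-1957 + 8447)) = sqrt(-1/87*172 + 6490) = sqrt(-172/87 + 6490) = sqrt(564458/87) = sqrt(49107846)/87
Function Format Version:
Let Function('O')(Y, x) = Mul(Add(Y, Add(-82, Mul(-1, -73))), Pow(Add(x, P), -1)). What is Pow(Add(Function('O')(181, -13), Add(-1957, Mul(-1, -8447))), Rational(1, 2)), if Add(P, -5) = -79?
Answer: Mul(Rational(1, 87), Pow(49107846, Rational(1, 2))) ≈ 80.548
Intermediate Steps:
P = -74 (P = Add(5, -79) = -74)
Function('O')(Y, x) = Mul(Pow(Add(-74, x), -1), Add(-9, Y)) (Function('O')(Y, x) = Mul(Add(Y, Add(-82, Mul(-1, -73))), Pow(Add(x, -74), -1)) = Mul(Add(Y, Add(-82, 73)), Pow(Add(-74, x), -1)) = Mul(Add(Y, -9), Pow(Add(-74, x), -1)) = Mul(Add(-9, Y), Pow(Add(-74, x), -1)) = Mul(Pow(Add(-74, x), -1), Add(-9, Y)))
Pow(Add(Function('O')(181, -13), Add(-1957, Mul(-1, -8447))), Rational(1, 2)) = Pow(Add(Mul(Pow(Add(-74, -13), -1), Add(-9, 181)), Add(-1957, Mul(-1, -8447))), Rational(1, 2)) = Pow(Add(Mul(Pow(-87, -1), 172), Add(-1957, 8447)), Rational(1, 2)) = Pow(Add(Mul(Rational(-1, 87), 172), 6490), Rational(1, 2)) = Pow(Add(Rational(-172, 87), 6490), Rational(1, 2)) = Pow(Rational(564458, 87), Rational(1, 2)) = Mul(Rational(1, 87), Pow(49107846, Rational(1, 2)))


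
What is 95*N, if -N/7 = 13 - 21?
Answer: 5320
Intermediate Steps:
N = 56 (N = -7*(13 - 21) = -7*(-8) = 56)
95*N = 95*56 = 5320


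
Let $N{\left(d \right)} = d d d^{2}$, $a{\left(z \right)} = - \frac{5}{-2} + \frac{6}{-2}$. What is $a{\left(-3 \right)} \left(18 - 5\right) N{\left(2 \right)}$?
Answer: $-104$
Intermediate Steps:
$a{\left(z \right)} = - \frac{1}{2}$ ($a{\left(z \right)} = \left(-5\right) \left(- \frac{1}{2}\right) + 6 \left(- \frac{1}{2}\right) = \frac{5}{2} - 3 = - \frac{1}{2}$)
$N{\left(d \right)} = d^{4}$ ($N{\left(d \right)} = d^{2} d^{2} = d^{4}$)
$a{\left(-3 \right)} \left(18 - 5\right) N{\left(2 \right)} = - \frac{18 - 5}{2} \cdot 2^{4} = \left(- \frac{1}{2}\right) 13 \cdot 16 = \left(- \frac{13}{2}\right) 16 = -104$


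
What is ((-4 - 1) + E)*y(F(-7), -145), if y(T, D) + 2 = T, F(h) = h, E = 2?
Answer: 27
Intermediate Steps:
y(T, D) = -2 + T
((-4 - 1) + E)*y(F(-7), -145) = ((-4 - 1) + 2)*(-2 - 7) = (-5 + 2)*(-9) = -3*(-9) = 27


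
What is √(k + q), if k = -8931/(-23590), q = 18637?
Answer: √10371479401990/23590 ≈ 136.52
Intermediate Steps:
k = 8931/23590 (k = -8931*(-1/23590) = 8931/23590 ≈ 0.37859)
√(k + q) = √(8931/23590 + 18637) = √(439655761/23590) = √10371479401990/23590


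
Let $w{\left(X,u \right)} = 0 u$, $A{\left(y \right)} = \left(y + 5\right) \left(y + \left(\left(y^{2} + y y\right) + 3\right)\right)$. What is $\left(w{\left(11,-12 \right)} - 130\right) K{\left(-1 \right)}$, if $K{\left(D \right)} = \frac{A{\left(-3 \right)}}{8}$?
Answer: $-585$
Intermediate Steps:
$A{\left(y \right)} = \left(5 + y\right) \left(3 + y + 2 y^{2}\right)$ ($A{\left(y \right)} = \left(5 + y\right) \left(y + \left(\left(y^{2} + y^{2}\right) + 3\right)\right) = \left(5 + y\right) \left(y + \left(2 y^{2} + 3\right)\right) = \left(5 + y\right) \left(y + \left(3 + 2 y^{2}\right)\right) = \left(5 + y\right) \left(3 + y + 2 y^{2}\right)$)
$w{\left(X,u \right)} = 0$
$K{\left(D \right)} = \frac{9}{2}$ ($K{\left(D \right)} = \frac{15 + 2 \left(-3\right)^{3} + 8 \left(-3\right) + 11 \left(-3\right)^{2}}{8} = \left(15 + 2 \left(-27\right) - 24 + 11 \cdot 9\right) \frac{1}{8} = \left(15 - 54 - 24 + 99\right) \frac{1}{8} = 36 \cdot \frac{1}{8} = \frac{9}{2}$)
$\left(w{\left(11,-12 \right)} - 130\right) K{\left(-1 \right)} = \left(0 - 130\right) \frac{9}{2} = \left(-130\right) \frac{9}{2} = -585$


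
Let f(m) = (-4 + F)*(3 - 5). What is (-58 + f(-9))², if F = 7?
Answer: 4096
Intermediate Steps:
f(m) = -6 (f(m) = (-4 + 7)*(3 - 5) = 3*(-2) = -6)
(-58 + f(-9))² = (-58 - 6)² = (-64)² = 4096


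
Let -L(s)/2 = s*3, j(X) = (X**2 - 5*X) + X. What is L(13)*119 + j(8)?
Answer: -9250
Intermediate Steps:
j(X) = X**2 - 4*X
L(s) = -6*s (L(s) = -2*s*3 = -6*s)
L(13)*119 + j(8) = -6*13*119 + 8*(-4 + 8) = -78*119 + 8*4 = -9282 + 32 = -9250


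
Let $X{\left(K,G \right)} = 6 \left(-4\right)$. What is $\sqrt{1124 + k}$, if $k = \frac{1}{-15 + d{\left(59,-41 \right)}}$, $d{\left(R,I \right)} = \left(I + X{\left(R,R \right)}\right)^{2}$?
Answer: $\frac{\sqrt{19921892610}}{4210} \approx 33.526$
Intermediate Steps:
$X{\left(K,G \right)} = -24$
$d{\left(R,I \right)} = \left(-24 + I\right)^{2}$ ($d{\left(R,I \right)} = \left(I - 24\right)^{2} = \left(-24 + I\right)^{2}$)
$k = \frac{1}{4210}$ ($k = \frac{1}{-15 + \left(-24 - 41\right)^{2}} = \frac{1}{-15 + \left(-65\right)^{2}} = \frac{1}{-15 + 4225} = \frac{1}{4210} \approx 0.00023753$)
$\sqrt{1124 + k} = \sqrt{1124 + \frac{1}{4210}} = \sqrt{\frac{4732041}{4210}} = \frac{\sqrt{19921892610}}{4210}$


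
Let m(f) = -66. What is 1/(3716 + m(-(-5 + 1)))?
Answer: 1/3650 ≈ 0.00027397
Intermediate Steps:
1/(3716 + m(-(-5 + 1))) = 1/(3716 - 66) = 1/3650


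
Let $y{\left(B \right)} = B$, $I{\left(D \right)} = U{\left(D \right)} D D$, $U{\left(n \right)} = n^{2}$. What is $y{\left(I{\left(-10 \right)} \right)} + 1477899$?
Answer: $1487899$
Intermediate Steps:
$I{\left(D \right)} = D^{4}$ ($I{\left(D \right)} = D^{2} D D = D^{3} D = D^{4}$)
$y{\left(I{\left(-10 \right)} \right)} + 1477899 = \left(-10\right)^{4} + 1477899 = 10000 + 1477899 = 1487899$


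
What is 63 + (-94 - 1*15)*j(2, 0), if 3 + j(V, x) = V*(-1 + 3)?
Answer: -46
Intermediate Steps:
j(V, x) = -3 + 2*V (j(V, x) = -3 + V*(-1 + 3) = -3 + V*2 = -3 + 2*V)
63 + (-94 - 1*15)*j(2, 0) = 63 + (-94 - 1*15)*(-3 + 2*2) = 63 + (-94 - 15)*(-3 + 4) = 63 - 109*1 = 63 - 109 = -46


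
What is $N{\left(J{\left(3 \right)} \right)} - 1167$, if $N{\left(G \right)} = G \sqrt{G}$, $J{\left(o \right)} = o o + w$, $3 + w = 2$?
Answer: $-1167 + 16 \sqrt{2} \approx -1144.4$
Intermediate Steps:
$w = -1$ ($w = -3 + 2 = -1$)
$J{\left(o \right)} = -1 + o^{2}$ ($J{\left(o \right)} = o o - 1 = o^{2} - 1 = -1 + o^{2}$)
$N{\left(G \right)} = G^{\frac{3}{2}}$
$N{\left(J{\left(3 \right)} \right)} - 1167 = \left(-1 + 3^{2}\right)^{\frac{3}{2}} - 1167 = \left(-1 + 9\right)^{\frac{3}{2}} - 1167 = 8^{\frac{3}{2}} - 1167 = 16 \sqrt{2} - 1167 = -1167 + 16 \sqrt{2}$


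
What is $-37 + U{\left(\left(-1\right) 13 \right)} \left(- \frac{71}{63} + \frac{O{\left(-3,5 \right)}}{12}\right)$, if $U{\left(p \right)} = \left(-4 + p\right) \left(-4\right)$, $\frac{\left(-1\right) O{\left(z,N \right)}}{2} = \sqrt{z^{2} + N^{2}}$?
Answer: $- \frac{7159}{63} - \frac{34 \sqrt{34}}{3} \approx -179.72$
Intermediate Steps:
$O{\left(z,N \right)} = - 2 \sqrt{N^{2} + z^{2}}$ ($O{\left(z,N \right)} = - 2 \sqrt{z^{2} + N^{2}} = - 2 \sqrt{N^{2} + z^{2}}$)
$U{\left(p \right)} = 16 - 4 p$
$-37 + U{\left(\left(-1\right) 13 \right)} \left(- \frac{71}{63} + \frac{O{\left(-3,5 \right)}}{12}\right) = -37 + \left(16 - 4 \left(\left(-1\right) 13\right)\right) \left(- \frac{71}{63} + \frac{\left(-2\right) \sqrt{5^{2} + \left(-3\right)^{2}}}{12}\right) = -37 + \left(16 - -52\right) \left(\left(-71\right) \frac{1}{63} + - 2 \sqrt{25 + 9} \cdot \frac{1}{12}\right) = -37 + \left(16 + 52\right) \left(- \frac{71}{63} + - 2 \sqrt{34} \cdot \frac{1}{12}\right) = -37 + 68 \left(- \frac{71}{63} - \frac{\sqrt{34}}{6}\right) = -37 - \left(\frac{4828}{63} + \frac{34 \sqrt{34}}{3}\right) = - \frac{7159}{63} - \frac{34 \sqrt{34}}{3}$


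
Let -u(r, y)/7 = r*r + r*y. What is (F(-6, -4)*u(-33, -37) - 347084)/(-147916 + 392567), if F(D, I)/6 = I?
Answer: 40996/244651 ≈ 0.16757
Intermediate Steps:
F(D, I) = 6*I
u(r, y) = -7*r**2 - 7*r*y (u(r, y) = -7*(r*r + r*y) = -7*(r**2 + r*y) = -7*r**2 - 7*r*y)
(F(-6, -4)*u(-33, -37) - 347084)/(-147916 + 392567) = ((6*(-4))*(-7*(-33)*(-33 - 37)) - 347084)/(-147916 + 392567) = (-(-168)*(-33)*(-70) - 347084)/244651 = (-24*(-16170) - 347084)*(1/244651) = (388080 - 347084)*(1/244651) = 40996*(1/244651) = 40996/244651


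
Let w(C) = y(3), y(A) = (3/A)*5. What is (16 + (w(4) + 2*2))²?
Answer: 625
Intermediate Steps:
y(A) = 15/A
w(C) = 5 (w(C) = 15/3 = 15*(⅓) = 5)
(16 + (w(4) + 2*2))² = (16 + (5 + 2*2))² = (16 + (5 + 4))² = (16 + 9)² = 25² = 625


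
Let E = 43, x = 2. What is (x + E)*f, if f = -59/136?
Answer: -2655/136 ≈ -19.522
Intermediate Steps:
f = -59/136 (f = -59*1/136 = -59/136 ≈ -0.43382)
(x + E)*f = (2 + 43)*(-59/136) = 45*(-59/136) = -2655/136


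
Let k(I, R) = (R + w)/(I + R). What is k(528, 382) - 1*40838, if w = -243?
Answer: -37162441/910 ≈ -40838.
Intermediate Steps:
k(I, R) = (-243 + R)/(I + R) (k(I, R) = (R - 243)/(I + R) = (-243 + R)/(I + R))
k(528, 382) - 1*40838 = (-243 + 382)/(528 + 382) - 1*40838 = 139/910 - 40838 = -37162441/910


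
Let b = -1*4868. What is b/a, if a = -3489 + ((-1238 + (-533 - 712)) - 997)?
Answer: 4868/6969 ≈ 0.69852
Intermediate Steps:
b = -4868
a = -6969 (a = -3489 + ((-1238 - 1245) - 997) = -3489 + (-2483 - 997) = -3489 - 3480 = -6969)
b/a = -4868/(-6969) = -4868*(-1/6969) = 4868/6969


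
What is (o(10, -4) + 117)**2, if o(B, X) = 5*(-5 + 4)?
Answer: 12544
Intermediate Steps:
o(B, X) = -5 (o(B, X) = 5*(-1) = -5)
(o(10, -4) + 117)**2 = (-5 + 117)**2 = 112**2 = 12544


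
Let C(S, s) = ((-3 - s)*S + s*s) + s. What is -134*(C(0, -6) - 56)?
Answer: 3484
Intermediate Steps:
C(S, s) = s + s**2 + S*(-3 - s) (C(S, s) = (S*(-3 - s) + s**2) + s = (s**2 + S*(-3 - s)) + s = s + s**2 + S*(-3 - s))
-134*(C(0, -6) - 56) = -134*((-6 + (-6)**2 - 3*0 - 1*0*(-6)) - 56) = -134*((-6 + 36 + 0 + 0) - 56) = -134*(30 - 56) = -134*(-26) = 3484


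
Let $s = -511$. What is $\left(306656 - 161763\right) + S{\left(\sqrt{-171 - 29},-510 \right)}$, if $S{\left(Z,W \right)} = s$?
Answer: $144382$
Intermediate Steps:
$S{\left(Z,W \right)} = -511$
$\left(306656 - 161763\right) + S{\left(\sqrt{-171 - 29},-510 \right)} = \left(306656 - 161763\right) - 511 = 144893 - 511 = 144382$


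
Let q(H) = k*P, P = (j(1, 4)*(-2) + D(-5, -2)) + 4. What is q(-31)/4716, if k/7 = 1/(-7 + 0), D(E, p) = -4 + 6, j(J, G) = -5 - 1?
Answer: -1/262 ≈ -0.0038168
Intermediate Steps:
j(J, G) = -6
D(E, p) = 2
P = 18 (P = (-6*(-2) + 2) + 4 = (12 + 2) + 4 = 14 + 4 = 18)
k = -1 (k = 7/(-7 + 0) = 7/(-7) = 7*(-1/7) = -1)
q(H) = -18 (q(H) = -1*18 = -18)
q(-31)/4716 = -18/4716 = -18*1/4716 = -1/262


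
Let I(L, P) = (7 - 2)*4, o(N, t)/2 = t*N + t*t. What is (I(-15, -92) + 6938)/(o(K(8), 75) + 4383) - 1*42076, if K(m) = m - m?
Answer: -657767150/15633 ≈ -42076.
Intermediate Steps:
K(m) = 0
o(N, t) = 2*t**2 + 2*N*t (o(N, t) = 2*(t*N + t*t) = 2*(N*t + t**2) = 2*(t**2 + N*t) = 2*t**2 + 2*N*t)
I(L, P) = 20 (I(L, P) = 5*4 = 20)
(I(-15, -92) + 6938)/(o(K(8), 75) + 4383) - 1*42076 = (20 + 6938)/(2*75*(0 + 75) + 4383) - 1*42076 = 6958/(2*75*75 + 4383) - 42076 = 6958/(11250 + 4383) - 42076 = 6958/15633 - 42076 = -657767150/15633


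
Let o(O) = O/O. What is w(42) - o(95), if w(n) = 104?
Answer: 103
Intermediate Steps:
o(O) = 1
w(42) - o(95) = 104 - 1*1 = 104 - 1 = 103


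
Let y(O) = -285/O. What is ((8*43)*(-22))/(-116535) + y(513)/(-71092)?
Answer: 1614266993/24854118660 ≈ 0.064950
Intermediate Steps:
((8*43)*(-22))/(-116535) + y(513)/(-71092) = ((8*43)*(-22))/(-116535) - 285/513/(-71092) = (344*(-22))*(-1/116535) - 285*1/513*(-1/71092) = -7568*(-1/116535) - 5/9*(-1/71092) = 7568/116535 + 5/639828 = 1614266993/24854118660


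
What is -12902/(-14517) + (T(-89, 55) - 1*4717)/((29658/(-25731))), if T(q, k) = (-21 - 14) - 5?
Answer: 592432603085/143515062 ≈ 4128.0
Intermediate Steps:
T(q, k) = -40 (T(q, k) = -35 - 5 = -40)
-12902/(-14517) + (T(-89, 55) - 1*4717)/((29658/(-25731))) = -12902/(-14517) + (-40 - 1*4717)/((29658/(-25731))) = -12902*(-1/14517) + (-40 - 4717)/((29658*(-1/25731))) = 12902/14517 - 4757/(-9886/8577) = 12902/14517 - 4757*(-8577/9886) = 12902/14517 + 40800789/9886 = 592432603085/143515062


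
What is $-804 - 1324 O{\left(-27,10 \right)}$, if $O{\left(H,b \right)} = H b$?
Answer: $356676$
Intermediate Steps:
$-804 - 1324 O{\left(-27,10 \right)} = -804 - 1324 \left(\left(-27\right) 10\right) = -804 - -357480 = -804 + 357480 = 356676$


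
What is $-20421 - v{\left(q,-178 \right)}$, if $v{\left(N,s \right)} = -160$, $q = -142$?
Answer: $-20261$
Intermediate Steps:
$-20421 - v{\left(q,-178 \right)} = -20421 - -160 = -20421 + 160 = -20261$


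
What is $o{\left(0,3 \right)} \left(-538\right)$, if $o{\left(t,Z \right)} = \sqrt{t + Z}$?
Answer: $- 538 \sqrt{3} \approx -931.84$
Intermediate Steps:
$o{\left(t,Z \right)} = \sqrt{Z + t}$
$o{\left(0,3 \right)} \left(-538\right) = \sqrt{3 + 0} \left(-538\right) = \sqrt{3} \left(-538\right) = - 538 \sqrt{3}$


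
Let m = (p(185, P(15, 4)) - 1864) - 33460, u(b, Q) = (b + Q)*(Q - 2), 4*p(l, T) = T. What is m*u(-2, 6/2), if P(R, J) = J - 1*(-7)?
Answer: -141285/4 ≈ -35321.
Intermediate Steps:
P(R, J) = 7 + J (P(R, J) = J + 7 = 7 + J)
p(l, T) = T/4
u(b, Q) = (-2 + Q)*(Q + b) (u(b, Q) = (Q + b)*(-2 + Q) = (-2 + Q)*(Q + b))
m = -141285/4 (m = ((7 + 4)/4 - 1864) - 33460 = ((¼)*11 - 1864) - 33460 = (11/4 - 1864) - 33460 = -7445/4 - 33460 = -141285/4 ≈ -35321.)
m*u(-2, 6/2) = -141285*((6/2)² - 12/2 - 2*(-2) + (6/2)*(-2))/4 = -141285*((6*(½))² - 12/2 + 4 + (6*(½))*(-2))/4 = -141285*(3² - 2*3 + 4 + 3*(-2))/4 = -141285*(9 - 6 + 4 - 6)/4 = -141285/4*1 = -141285/4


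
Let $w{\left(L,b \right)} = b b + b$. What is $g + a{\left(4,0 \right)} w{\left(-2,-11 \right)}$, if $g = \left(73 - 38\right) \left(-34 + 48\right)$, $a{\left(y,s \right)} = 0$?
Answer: $490$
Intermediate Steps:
$w{\left(L,b \right)} = b + b^{2}$ ($w{\left(L,b \right)} = b^{2} + b = b + b^{2}$)
$g = 490$ ($g = 35 \cdot 14 = 490$)
$g + a{\left(4,0 \right)} w{\left(-2,-11 \right)} = 490 + 0 \left(- 11 \left(1 - 11\right)\right) = 490 + 0 \left(\left(-11\right) \left(-10\right)\right) = 490 + 0 \cdot 110 = 490 + 0 = 490$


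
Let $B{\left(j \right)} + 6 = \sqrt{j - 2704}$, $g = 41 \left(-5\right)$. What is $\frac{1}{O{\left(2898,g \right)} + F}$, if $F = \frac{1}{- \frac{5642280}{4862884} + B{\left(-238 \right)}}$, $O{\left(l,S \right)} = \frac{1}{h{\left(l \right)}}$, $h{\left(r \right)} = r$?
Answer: $\frac{2898 \left(1215721 \sqrt{2942} + 8704896 i\right)}{- 3514454562 i + 1215721 \sqrt{2942}} \approx -6.1556 + 54.49 i$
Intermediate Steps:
$g = -205$
$B{\left(j \right)} = -6 + \sqrt{-2704 + j}$ ($B{\left(j \right)} = -6 + \sqrt{j - 2704} = -6 + \sqrt{-2704 + j}$)
$O{\left(l,S \right)} = \frac{1}{l}$
$F = \frac{1}{- \frac{8704896}{1215721} + i \sqrt{2942}}$ ($F = \frac{1}{- \frac{5642280}{4862884} - \left(6 - \sqrt{-2704 - 238}\right)} = \frac{1}{\left(-5642280\right) \frac{1}{4862884} - \left(6 - \sqrt{-2942}\right)} = \frac{1}{- \frac{1410570}{1215721} - \left(6 - i \sqrt{2942}\right)} = \frac{1}{- \frac{8704896}{1215721} + i \sqrt{2942}} \approx -0.0023921 - 0.018121 i$)
$\frac{1}{O{\left(2898,g \right)} + F} = \frac{1}{\frac{1}{2898} - \left(\frac{5291362435008}{2211992583001519} + \frac{1477977549841 i \sqrt{2942}}{4423985166003038}\right)} = \frac{1}{- \frac{13122375753651665}{6410354505538402062} - \frac{1477977549841 i \sqrt{2942}}{4423985166003038}}$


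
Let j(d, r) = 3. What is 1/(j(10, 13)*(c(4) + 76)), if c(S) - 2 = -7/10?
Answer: 10/2319 ≈ 0.0043122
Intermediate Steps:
c(S) = 13/10 (c(S) = 2 - 7/10 = 13/10)
1/(j(10, 13)*(c(4) + 76)) = 1/(3*(13/10 + 76)) = 1/(3*(773/10)) = 1/(2319/10) = 10/2319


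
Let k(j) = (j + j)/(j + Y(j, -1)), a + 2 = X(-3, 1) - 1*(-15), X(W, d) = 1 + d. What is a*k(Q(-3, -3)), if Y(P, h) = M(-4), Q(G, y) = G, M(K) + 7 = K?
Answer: 45/7 ≈ 6.4286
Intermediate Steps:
M(K) = -7 + K
Y(P, h) = -11 (Y(P, h) = -7 - 4 = -11)
a = 15 (a = -2 + ((1 + 1) - 1*(-15)) = -2 + (2 + 15) = -2 + 17 = 15)
k(j) = 2*j/(-11 + j) (k(j) = (j + j)/(j - 11) = (2*j)/(-11 + j) = 2*j/(-11 + j))
a*k(Q(-3, -3)) = 15*(2*(-3)/(-11 - 3)) = 15*(2*(-3)/(-14)) = 15*(2*(-3)*(-1/14)) = 15*(3/7) = 45/7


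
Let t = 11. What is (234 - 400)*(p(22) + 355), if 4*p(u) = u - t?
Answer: -118773/2 ≈ -59387.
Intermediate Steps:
p(u) = -11/4 + u/4 (p(u) = (u - 1*11)/4 = (u - 11)/4 = (-11 + u)/4 = -11/4 + u/4)
(234 - 400)*(p(22) + 355) = (234 - 400)*((-11/4 + (¼)*22) + 355) = -166*((-11/4 + 11/2) + 355) = -166*(11/4 + 355) = -166*1431/4 = -118773/2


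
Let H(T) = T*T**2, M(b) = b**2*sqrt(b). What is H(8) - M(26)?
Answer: 512 - 676*sqrt(26) ≈ -2934.9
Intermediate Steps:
M(b) = b**(5/2)
H(T) = T**3
H(8) - M(26) = 8**3 - 26**(5/2) = 512 - 676*sqrt(26)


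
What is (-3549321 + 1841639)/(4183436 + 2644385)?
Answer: -89878/359359 ≈ -0.25011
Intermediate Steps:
(-3549321 + 1841639)/(4183436 + 2644385) = -1707682/6827821 = -1707682*1/6827821 = -89878/359359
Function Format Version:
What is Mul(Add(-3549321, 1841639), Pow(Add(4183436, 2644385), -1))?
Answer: Rational(-89878, 359359) ≈ -0.25011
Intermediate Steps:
Mul(Add(-3549321, 1841639), Pow(Add(4183436, 2644385), -1)) = Mul(-1707682, Pow(6827821, -1)) = Mul(-1707682, Rational(1, 6827821)) = Rational(-89878, 359359)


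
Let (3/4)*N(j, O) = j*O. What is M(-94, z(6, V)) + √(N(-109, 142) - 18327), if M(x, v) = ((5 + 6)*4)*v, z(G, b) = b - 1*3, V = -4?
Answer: -308 + I*√350679/3 ≈ -308.0 + 197.39*I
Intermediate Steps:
z(G, b) = -3 + b (z(G, b) = b - 3 = -3 + b)
N(j, O) = 4*O*j/3 (N(j, O) = 4*(j*O)/3 = 4*(O*j)/3 = 4*O*j/3)
M(x, v) = 44*v (M(x, v) = (11*4)*v = 44*v)
M(-94, z(6, V)) + √(N(-109, 142) - 18327) = 44*(-3 - 4) + √((4/3)*142*(-109) - 18327) = 44*(-7) + √(-61912/3 - 18327) = -308 + √(-116893/3) = -308 + I*√350679/3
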